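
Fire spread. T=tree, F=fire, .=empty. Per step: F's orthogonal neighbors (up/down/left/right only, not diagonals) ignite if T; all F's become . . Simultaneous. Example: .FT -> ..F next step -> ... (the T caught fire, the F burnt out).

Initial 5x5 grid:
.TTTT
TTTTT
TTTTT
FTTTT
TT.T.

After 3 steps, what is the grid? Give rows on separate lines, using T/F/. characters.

Step 1: 3 trees catch fire, 1 burn out
  .TTTT
  TTTTT
  FTTTT
  .FTTT
  FT.T.
Step 2: 4 trees catch fire, 3 burn out
  .TTTT
  FTTTT
  .FTTT
  ..FTT
  .F.T.
Step 3: 3 trees catch fire, 4 burn out
  .TTTT
  .FTTT
  ..FTT
  ...FT
  ...T.

.TTTT
.FTTT
..FTT
...FT
...T.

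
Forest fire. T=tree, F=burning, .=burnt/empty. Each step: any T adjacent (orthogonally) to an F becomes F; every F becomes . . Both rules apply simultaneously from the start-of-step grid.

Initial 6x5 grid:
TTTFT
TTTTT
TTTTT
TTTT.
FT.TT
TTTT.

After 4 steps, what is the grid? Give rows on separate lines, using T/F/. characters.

Step 1: 6 trees catch fire, 2 burn out
  TTF.F
  TTTFT
  TTTTT
  FTTT.
  .F.TT
  FTTT.
Step 2: 7 trees catch fire, 6 burn out
  TF...
  TTF.F
  FTTFT
  .FTT.
  ...TT
  .FTT.
Step 3: 9 trees catch fire, 7 burn out
  F....
  FF...
  .FF.F
  ..FF.
  ...TT
  ..FT.
Step 4: 2 trees catch fire, 9 burn out
  .....
  .....
  .....
  .....
  ...FT
  ...F.

.....
.....
.....
.....
...FT
...F.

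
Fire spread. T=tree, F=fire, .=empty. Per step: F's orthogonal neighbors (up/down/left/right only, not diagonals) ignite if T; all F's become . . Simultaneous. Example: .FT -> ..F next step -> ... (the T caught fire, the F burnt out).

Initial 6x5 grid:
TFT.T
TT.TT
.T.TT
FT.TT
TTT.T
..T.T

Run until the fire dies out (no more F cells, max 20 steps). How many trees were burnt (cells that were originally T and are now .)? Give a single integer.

Step 1: +5 fires, +2 burnt (F count now 5)
Step 2: +3 fires, +5 burnt (F count now 3)
Step 3: +1 fires, +3 burnt (F count now 1)
Step 4: +1 fires, +1 burnt (F count now 1)
Step 5: +0 fires, +1 burnt (F count now 0)
Fire out after step 5
Initially T: 19, now '.': 21
Total burnt (originally-T cells now '.'): 10

Answer: 10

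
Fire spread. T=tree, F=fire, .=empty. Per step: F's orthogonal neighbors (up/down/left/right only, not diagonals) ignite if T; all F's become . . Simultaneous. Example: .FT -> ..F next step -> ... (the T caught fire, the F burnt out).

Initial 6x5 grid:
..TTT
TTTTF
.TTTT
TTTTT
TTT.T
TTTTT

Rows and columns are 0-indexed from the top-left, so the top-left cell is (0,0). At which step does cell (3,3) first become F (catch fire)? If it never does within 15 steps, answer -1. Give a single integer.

Step 1: cell (3,3)='T' (+3 fires, +1 burnt)
Step 2: cell (3,3)='T' (+4 fires, +3 burnt)
Step 3: cell (3,3)='F' (+5 fires, +4 burnt)
  -> target ignites at step 3
Step 4: cell (3,3)='.' (+4 fires, +5 burnt)
Step 5: cell (3,3)='.' (+3 fires, +4 burnt)
Step 6: cell (3,3)='.' (+3 fires, +3 burnt)
Step 7: cell (3,3)='.' (+2 fires, +3 burnt)
Step 8: cell (3,3)='.' (+1 fires, +2 burnt)
Step 9: cell (3,3)='.' (+0 fires, +1 burnt)
  fire out at step 9

3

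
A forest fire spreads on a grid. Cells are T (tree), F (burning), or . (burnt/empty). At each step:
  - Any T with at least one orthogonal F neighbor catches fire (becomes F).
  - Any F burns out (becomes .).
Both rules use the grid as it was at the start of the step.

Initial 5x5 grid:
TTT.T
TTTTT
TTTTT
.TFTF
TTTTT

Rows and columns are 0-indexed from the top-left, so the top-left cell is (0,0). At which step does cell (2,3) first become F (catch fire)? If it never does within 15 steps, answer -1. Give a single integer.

Step 1: cell (2,3)='T' (+6 fires, +2 burnt)
Step 2: cell (2,3)='F' (+6 fires, +6 burnt)
  -> target ignites at step 2
Step 3: cell (2,3)='.' (+6 fires, +6 burnt)
Step 4: cell (2,3)='.' (+2 fires, +6 burnt)
Step 5: cell (2,3)='.' (+1 fires, +2 burnt)
Step 6: cell (2,3)='.' (+0 fires, +1 burnt)
  fire out at step 6

2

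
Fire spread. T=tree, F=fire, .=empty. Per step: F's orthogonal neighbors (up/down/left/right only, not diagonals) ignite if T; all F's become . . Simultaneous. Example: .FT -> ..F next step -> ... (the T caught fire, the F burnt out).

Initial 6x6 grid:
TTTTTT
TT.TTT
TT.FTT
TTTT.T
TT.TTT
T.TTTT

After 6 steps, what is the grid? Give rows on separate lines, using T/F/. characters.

Step 1: 3 trees catch fire, 1 burn out
  TTTTTT
  TT.FTT
  TT..FT
  TTTF.T
  TT.TTT
  T.TTTT
Step 2: 5 trees catch fire, 3 burn out
  TTTFTT
  TT..FT
  TT...F
  TTF..T
  TT.FTT
  T.TTTT
Step 3: 7 trees catch fire, 5 burn out
  TTF.FT
  TT...F
  TT....
  TF...F
  TT..FT
  T.TFTT
Step 4: 8 trees catch fire, 7 burn out
  TF...F
  TT....
  TF....
  F.....
  TF...F
  T.F.FT
Step 5: 5 trees catch fire, 8 burn out
  F.....
  TF....
  F.....
  ......
  F.....
  T....F
Step 6: 2 trees catch fire, 5 burn out
  ......
  F.....
  ......
  ......
  ......
  F.....

......
F.....
......
......
......
F.....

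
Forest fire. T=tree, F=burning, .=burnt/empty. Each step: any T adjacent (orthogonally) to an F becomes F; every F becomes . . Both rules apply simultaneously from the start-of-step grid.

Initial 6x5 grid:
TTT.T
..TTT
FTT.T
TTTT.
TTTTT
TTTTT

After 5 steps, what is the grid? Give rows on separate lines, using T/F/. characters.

Step 1: 2 trees catch fire, 1 burn out
  TTT.T
  ..TTT
  .FT.T
  FTTT.
  TTTTT
  TTTTT
Step 2: 3 trees catch fire, 2 burn out
  TTT.T
  ..TTT
  ..F.T
  .FTT.
  FTTTT
  TTTTT
Step 3: 4 trees catch fire, 3 burn out
  TTT.T
  ..FTT
  ....T
  ..FT.
  .FTTT
  FTTTT
Step 4: 5 trees catch fire, 4 burn out
  TTF.T
  ...FT
  ....T
  ...F.
  ..FTT
  .FTTT
Step 5: 4 trees catch fire, 5 burn out
  TF..T
  ....F
  ....T
  .....
  ...FT
  ..FTT

TF..T
....F
....T
.....
...FT
..FTT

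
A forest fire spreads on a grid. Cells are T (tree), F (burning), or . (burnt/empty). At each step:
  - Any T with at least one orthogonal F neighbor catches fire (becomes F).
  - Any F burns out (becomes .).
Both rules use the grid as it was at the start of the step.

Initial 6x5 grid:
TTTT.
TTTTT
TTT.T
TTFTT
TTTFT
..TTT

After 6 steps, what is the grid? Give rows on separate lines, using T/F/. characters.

Step 1: 6 trees catch fire, 2 burn out
  TTTT.
  TTTTT
  TTF.T
  TF.FT
  TTF.F
  ..TFT
Step 2: 7 trees catch fire, 6 burn out
  TTTT.
  TTFTT
  TF..T
  F...F
  TF...
  ..F.F
Step 3: 6 trees catch fire, 7 burn out
  TTFT.
  TF.FT
  F...F
  .....
  F....
  .....
Step 4: 4 trees catch fire, 6 burn out
  TF.F.
  F...F
  .....
  .....
  .....
  .....
Step 5: 1 trees catch fire, 4 burn out
  F....
  .....
  .....
  .....
  .....
  .....
Step 6: 0 trees catch fire, 1 burn out
  .....
  .....
  .....
  .....
  .....
  .....

.....
.....
.....
.....
.....
.....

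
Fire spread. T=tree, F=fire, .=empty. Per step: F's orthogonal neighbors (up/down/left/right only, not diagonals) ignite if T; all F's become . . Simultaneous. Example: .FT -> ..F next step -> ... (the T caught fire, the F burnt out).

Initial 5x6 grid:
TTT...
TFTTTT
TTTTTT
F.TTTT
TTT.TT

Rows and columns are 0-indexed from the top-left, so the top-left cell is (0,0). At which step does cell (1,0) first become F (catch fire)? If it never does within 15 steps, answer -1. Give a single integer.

Step 1: cell (1,0)='F' (+6 fires, +2 burnt)
  -> target ignites at step 1
Step 2: cell (1,0)='.' (+5 fires, +6 burnt)
Step 3: cell (1,0)='.' (+4 fires, +5 burnt)
Step 4: cell (1,0)='.' (+3 fires, +4 burnt)
Step 5: cell (1,0)='.' (+2 fires, +3 burnt)
Step 6: cell (1,0)='.' (+2 fires, +2 burnt)
Step 7: cell (1,0)='.' (+1 fires, +2 burnt)
Step 8: cell (1,0)='.' (+0 fires, +1 burnt)
  fire out at step 8

1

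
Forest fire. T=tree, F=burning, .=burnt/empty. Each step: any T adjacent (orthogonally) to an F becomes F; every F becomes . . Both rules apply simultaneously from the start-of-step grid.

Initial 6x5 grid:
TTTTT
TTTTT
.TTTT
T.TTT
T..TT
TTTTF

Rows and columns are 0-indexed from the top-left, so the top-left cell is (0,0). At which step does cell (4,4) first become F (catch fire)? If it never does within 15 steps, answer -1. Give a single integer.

Step 1: cell (4,4)='F' (+2 fires, +1 burnt)
  -> target ignites at step 1
Step 2: cell (4,4)='.' (+3 fires, +2 burnt)
Step 3: cell (4,4)='.' (+3 fires, +3 burnt)
Step 4: cell (4,4)='.' (+4 fires, +3 burnt)
Step 5: cell (4,4)='.' (+4 fires, +4 burnt)
Step 6: cell (4,4)='.' (+4 fires, +4 burnt)
Step 7: cell (4,4)='.' (+2 fires, +4 burnt)
Step 8: cell (4,4)='.' (+2 fires, +2 burnt)
Step 9: cell (4,4)='.' (+1 fires, +2 burnt)
Step 10: cell (4,4)='.' (+0 fires, +1 burnt)
  fire out at step 10

1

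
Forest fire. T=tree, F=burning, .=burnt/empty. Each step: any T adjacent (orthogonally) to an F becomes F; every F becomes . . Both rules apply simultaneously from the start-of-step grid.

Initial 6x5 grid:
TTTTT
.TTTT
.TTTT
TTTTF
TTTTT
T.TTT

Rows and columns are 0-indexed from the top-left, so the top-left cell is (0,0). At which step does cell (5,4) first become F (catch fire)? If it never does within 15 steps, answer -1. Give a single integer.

Step 1: cell (5,4)='T' (+3 fires, +1 burnt)
Step 2: cell (5,4)='F' (+5 fires, +3 burnt)
  -> target ignites at step 2
Step 3: cell (5,4)='.' (+6 fires, +5 burnt)
Step 4: cell (5,4)='.' (+6 fires, +6 burnt)
Step 5: cell (5,4)='.' (+3 fires, +6 burnt)
Step 6: cell (5,4)='.' (+2 fires, +3 burnt)
Step 7: cell (5,4)='.' (+1 fires, +2 burnt)
Step 8: cell (5,4)='.' (+0 fires, +1 burnt)
  fire out at step 8

2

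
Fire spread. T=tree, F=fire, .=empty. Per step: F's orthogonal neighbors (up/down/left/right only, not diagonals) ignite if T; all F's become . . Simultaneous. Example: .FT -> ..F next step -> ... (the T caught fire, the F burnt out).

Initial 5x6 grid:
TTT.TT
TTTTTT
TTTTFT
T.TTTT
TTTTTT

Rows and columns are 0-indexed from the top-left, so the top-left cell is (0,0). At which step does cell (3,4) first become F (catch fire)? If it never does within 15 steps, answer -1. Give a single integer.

Step 1: cell (3,4)='F' (+4 fires, +1 burnt)
  -> target ignites at step 1
Step 2: cell (3,4)='.' (+7 fires, +4 burnt)
Step 3: cell (3,4)='.' (+6 fires, +7 burnt)
Step 4: cell (3,4)='.' (+4 fires, +6 burnt)
Step 5: cell (3,4)='.' (+4 fires, +4 burnt)
Step 6: cell (3,4)='.' (+2 fires, +4 burnt)
Step 7: cell (3,4)='.' (+0 fires, +2 burnt)
  fire out at step 7

1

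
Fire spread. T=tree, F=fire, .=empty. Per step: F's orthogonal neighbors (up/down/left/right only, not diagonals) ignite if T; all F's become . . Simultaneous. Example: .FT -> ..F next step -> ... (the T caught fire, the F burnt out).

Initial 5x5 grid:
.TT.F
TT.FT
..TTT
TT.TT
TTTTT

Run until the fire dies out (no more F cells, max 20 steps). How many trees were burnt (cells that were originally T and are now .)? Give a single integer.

Answer: 13

Derivation:
Step 1: +2 fires, +2 burnt (F count now 2)
Step 2: +3 fires, +2 burnt (F count now 3)
Step 3: +2 fires, +3 burnt (F count now 2)
Step 4: +2 fires, +2 burnt (F count now 2)
Step 5: +1 fires, +2 burnt (F count now 1)
Step 6: +2 fires, +1 burnt (F count now 2)
Step 7: +1 fires, +2 burnt (F count now 1)
Step 8: +0 fires, +1 burnt (F count now 0)
Fire out after step 8
Initially T: 17, now '.': 21
Total burnt (originally-T cells now '.'): 13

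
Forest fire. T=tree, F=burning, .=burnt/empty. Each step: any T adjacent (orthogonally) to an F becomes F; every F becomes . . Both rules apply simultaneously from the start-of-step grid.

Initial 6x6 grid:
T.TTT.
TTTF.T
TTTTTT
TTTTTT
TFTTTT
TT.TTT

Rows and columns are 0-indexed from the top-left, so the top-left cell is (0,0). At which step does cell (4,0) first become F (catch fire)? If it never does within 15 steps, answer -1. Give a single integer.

Step 1: cell (4,0)='F' (+7 fires, +2 burnt)
  -> target ignites at step 1
Step 2: cell (4,0)='.' (+11 fires, +7 burnt)
Step 3: cell (4,0)='.' (+6 fires, +11 burnt)
Step 4: cell (4,0)='.' (+5 fires, +6 burnt)
Step 5: cell (4,0)='.' (+1 fires, +5 burnt)
Step 6: cell (4,0)='.' (+0 fires, +1 burnt)
  fire out at step 6

1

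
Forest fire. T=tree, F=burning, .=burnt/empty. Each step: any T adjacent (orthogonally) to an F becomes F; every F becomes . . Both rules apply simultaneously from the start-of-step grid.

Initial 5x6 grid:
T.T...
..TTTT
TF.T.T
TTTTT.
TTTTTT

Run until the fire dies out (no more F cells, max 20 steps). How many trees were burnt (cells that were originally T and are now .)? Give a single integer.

Answer: 19

Derivation:
Step 1: +2 fires, +1 burnt (F count now 2)
Step 2: +3 fires, +2 burnt (F count now 3)
Step 3: +3 fires, +3 burnt (F count now 3)
Step 4: +3 fires, +3 burnt (F count now 3)
Step 5: +2 fires, +3 burnt (F count now 2)
Step 6: +3 fires, +2 burnt (F count now 3)
Step 7: +2 fires, +3 burnt (F count now 2)
Step 8: +1 fires, +2 burnt (F count now 1)
Step 9: +0 fires, +1 burnt (F count now 0)
Fire out after step 9
Initially T: 20, now '.': 29
Total burnt (originally-T cells now '.'): 19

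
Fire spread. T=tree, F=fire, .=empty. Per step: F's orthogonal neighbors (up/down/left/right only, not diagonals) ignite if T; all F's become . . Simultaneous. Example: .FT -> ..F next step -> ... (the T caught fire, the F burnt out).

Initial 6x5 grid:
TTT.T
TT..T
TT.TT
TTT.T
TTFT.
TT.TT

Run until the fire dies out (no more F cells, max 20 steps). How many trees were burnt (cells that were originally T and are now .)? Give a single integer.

Answer: 17

Derivation:
Step 1: +3 fires, +1 burnt (F count now 3)
Step 2: +4 fires, +3 burnt (F count now 4)
Step 3: +4 fires, +4 burnt (F count now 4)
Step 4: +2 fires, +4 burnt (F count now 2)
Step 5: +2 fires, +2 burnt (F count now 2)
Step 6: +2 fires, +2 burnt (F count now 2)
Step 7: +0 fires, +2 burnt (F count now 0)
Fire out after step 7
Initially T: 22, now '.': 25
Total burnt (originally-T cells now '.'): 17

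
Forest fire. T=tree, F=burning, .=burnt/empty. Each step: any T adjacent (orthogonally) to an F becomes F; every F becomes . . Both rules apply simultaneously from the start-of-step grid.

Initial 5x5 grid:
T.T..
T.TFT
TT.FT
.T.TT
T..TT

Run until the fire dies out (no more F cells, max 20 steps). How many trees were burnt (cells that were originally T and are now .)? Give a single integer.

Answer: 8

Derivation:
Step 1: +4 fires, +2 burnt (F count now 4)
Step 2: +3 fires, +4 burnt (F count now 3)
Step 3: +1 fires, +3 burnt (F count now 1)
Step 4: +0 fires, +1 burnt (F count now 0)
Fire out after step 4
Initially T: 14, now '.': 19
Total burnt (originally-T cells now '.'): 8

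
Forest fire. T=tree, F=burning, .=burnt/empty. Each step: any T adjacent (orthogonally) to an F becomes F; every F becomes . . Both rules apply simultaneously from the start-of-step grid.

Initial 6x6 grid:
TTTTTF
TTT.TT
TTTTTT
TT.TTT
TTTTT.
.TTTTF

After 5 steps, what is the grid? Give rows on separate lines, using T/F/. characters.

Step 1: 3 trees catch fire, 2 burn out
  TTTTF.
  TTT.TF
  TTTTTT
  TT.TTT
  TTTTT.
  .TTTF.
Step 2: 5 trees catch fire, 3 burn out
  TTTF..
  TTT.F.
  TTTTTF
  TT.TTT
  TTTTF.
  .TTF..
Step 3: 6 trees catch fire, 5 burn out
  TTF...
  TTT...
  TTTTF.
  TT.TFF
  TTTF..
  .TF...
Step 4: 6 trees catch fire, 6 burn out
  TF....
  TTF...
  TTTF..
  TT.F..
  TTF...
  .F....
Step 5: 4 trees catch fire, 6 burn out
  F.....
  TF....
  TTF...
  TT....
  TF....
  ......

F.....
TF....
TTF...
TT....
TF....
......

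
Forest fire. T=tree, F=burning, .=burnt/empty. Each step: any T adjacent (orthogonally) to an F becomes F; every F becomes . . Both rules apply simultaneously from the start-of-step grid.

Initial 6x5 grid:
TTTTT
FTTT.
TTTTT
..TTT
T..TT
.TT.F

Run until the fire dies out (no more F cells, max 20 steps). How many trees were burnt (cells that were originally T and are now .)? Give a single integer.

Step 1: +4 fires, +2 burnt (F count now 4)
Step 2: +5 fires, +4 burnt (F count now 5)
Step 3: +5 fires, +5 burnt (F count now 5)
Step 4: +3 fires, +5 burnt (F count now 3)
Step 5: +1 fires, +3 burnt (F count now 1)
Step 6: +0 fires, +1 burnt (F count now 0)
Fire out after step 6
Initially T: 21, now '.': 27
Total burnt (originally-T cells now '.'): 18

Answer: 18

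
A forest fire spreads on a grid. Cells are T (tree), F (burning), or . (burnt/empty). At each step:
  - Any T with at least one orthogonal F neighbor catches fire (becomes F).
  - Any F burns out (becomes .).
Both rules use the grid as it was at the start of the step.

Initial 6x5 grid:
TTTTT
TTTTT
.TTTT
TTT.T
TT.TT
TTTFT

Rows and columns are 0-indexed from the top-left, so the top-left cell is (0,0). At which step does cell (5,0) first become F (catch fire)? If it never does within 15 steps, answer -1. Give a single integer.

Step 1: cell (5,0)='T' (+3 fires, +1 burnt)
Step 2: cell (5,0)='T' (+2 fires, +3 burnt)
Step 3: cell (5,0)='F' (+3 fires, +2 burnt)
  -> target ignites at step 3
Step 4: cell (5,0)='.' (+3 fires, +3 burnt)
Step 5: cell (5,0)='.' (+5 fires, +3 burnt)
Step 6: cell (5,0)='.' (+4 fires, +5 burnt)
Step 7: cell (5,0)='.' (+4 fires, +4 burnt)
Step 8: cell (5,0)='.' (+2 fires, +4 burnt)
Step 9: cell (5,0)='.' (+0 fires, +2 burnt)
  fire out at step 9

3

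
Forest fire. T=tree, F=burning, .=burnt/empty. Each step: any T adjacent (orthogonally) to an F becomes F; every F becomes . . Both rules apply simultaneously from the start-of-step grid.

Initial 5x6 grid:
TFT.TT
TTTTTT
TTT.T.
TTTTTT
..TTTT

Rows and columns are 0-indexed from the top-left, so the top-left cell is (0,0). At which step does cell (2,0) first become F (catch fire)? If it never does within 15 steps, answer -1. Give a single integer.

Step 1: cell (2,0)='T' (+3 fires, +1 burnt)
Step 2: cell (2,0)='T' (+3 fires, +3 burnt)
Step 3: cell (2,0)='F' (+4 fires, +3 burnt)
  -> target ignites at step 3
Step 4: cell (2,0)='.' (+3 fires, +4 burnt)
Step 5: cell (2,0)='.' (+5 fires, +3 burnt)
Step 6: cell (2,0)='.' (+3 fires, +5 burnt)
Step 7: cell (2,0)='.' (+2 fires, +3 burnt)
Step 8: cell (2,0)='.' (+1 fires, +2 burnt)
Step 9: cell (2,0)='.' (+0 fires, +1 burnt)
  fire out at step 9

3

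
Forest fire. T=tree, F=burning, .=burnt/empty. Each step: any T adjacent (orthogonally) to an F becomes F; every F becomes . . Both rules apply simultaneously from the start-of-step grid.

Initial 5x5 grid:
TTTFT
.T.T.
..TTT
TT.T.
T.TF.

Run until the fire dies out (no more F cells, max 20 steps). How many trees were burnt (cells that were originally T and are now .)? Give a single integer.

Answer: 11

Derivation:
Step 1: +5 fires, +2 burnt (F count now 5)
Step 2: +2 fires, +5 burnt (F count now 2)
Step 3: +4 fires, +2 burnt (F count now 4)
Step 4: +0 fires, +4 burnt (F count now 0)
Fire out after step 4
Initially T: 14, now '.': 22
Total burnt (originally-T cells now '.'): 11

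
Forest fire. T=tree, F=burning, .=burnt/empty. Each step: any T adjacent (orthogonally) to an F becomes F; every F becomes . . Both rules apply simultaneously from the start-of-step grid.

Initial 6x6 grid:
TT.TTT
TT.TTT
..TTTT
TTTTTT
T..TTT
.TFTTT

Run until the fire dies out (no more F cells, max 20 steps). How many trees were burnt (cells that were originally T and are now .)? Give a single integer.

Step 1: +2 fires, +1 burnt (F count now 2)
Step 2: +2 fires, +2 burnt (F count now 2)
Step 3: +3 fires, +2 burnt (F count now 3)
Step 4: +4 fires, +3 burnt (F count now 4)
Step 5: +5 fires, +4 burnt (F count now 5)
Step 6: +4 fires, +5 burnt (F count now 4)
Step 7: +3 fires, +4 burnt (F count now 3)
Step 8: +1 fires, +3 burnt (F count now 1)
Step 9: +0 fires, +1 burnt (F count now 0)
Fire out after step 9
Initially T: 28, now '.': 32
Total burnt (originally-T cells now '.'): 24

Answer: 24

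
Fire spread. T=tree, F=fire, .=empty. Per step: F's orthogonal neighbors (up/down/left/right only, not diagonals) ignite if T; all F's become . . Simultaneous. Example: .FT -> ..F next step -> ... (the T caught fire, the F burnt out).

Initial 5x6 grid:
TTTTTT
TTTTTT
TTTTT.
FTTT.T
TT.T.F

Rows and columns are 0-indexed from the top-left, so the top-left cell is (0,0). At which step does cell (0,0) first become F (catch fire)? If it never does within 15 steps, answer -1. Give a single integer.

Step 1: cell (0,0)='T' (+4 fires, +2 burnt)
Step 2: cell (0,0)='T' (+4 fires, +4 burnt)
Step 3: cell (0,0)='F' (+4 fires, +4 burnt)
  -> target ignites at step 3
Step 4: cell (0,0)='.' (+4 fires, +4 burnt)
Step 5: cell (0,0)='.' (+3 fires, +4 burnt)
Step 6: cell (0,0)='.' (+2 fires, +3 burnt)
Step 7: cell (0,0)='.' (+2 fires, +2 burnt)
Step 8: cell (0,0)='.' (+1 fires, +2 burnt)
Step 9: cell (0,0)='.' (+0 fires, +1 burnt)
  fire out at step 9

3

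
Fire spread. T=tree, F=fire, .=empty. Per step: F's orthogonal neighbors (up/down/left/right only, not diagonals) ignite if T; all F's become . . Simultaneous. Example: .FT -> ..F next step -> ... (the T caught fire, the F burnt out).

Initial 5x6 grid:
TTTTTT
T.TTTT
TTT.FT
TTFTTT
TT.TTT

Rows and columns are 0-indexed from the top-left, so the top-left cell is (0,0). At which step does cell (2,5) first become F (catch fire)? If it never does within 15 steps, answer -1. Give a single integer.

Step 1: cell (2,5)='F' (+6 fires, +2 burnt)
  -> target ignites at step 1
Step 2: cell (2,5)='.' (+10 fires, +6 burnt)
Step 3: cell (2,5)='.' (+6 fires, +10 burnt)
Step 4: cell (2,5)='.' (+2 fires, +6 burnt)
Step 5: cell (2,5)='.' (+1 fires, +2 burnt)
Step 6: cell (2,5)='.' (+0 fires, +1 burnt)
  fire out at step 6

1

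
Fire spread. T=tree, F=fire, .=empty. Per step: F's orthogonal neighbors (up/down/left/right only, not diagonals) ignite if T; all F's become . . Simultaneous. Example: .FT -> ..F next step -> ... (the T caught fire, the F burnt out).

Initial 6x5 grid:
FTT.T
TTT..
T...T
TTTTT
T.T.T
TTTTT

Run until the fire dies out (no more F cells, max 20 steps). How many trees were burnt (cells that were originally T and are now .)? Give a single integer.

Answer: 20

Derivation:
Step 1: +2 fires, +1 burnt (F count now 2)
Step 2: +3 fires, +2 burnt (F count now 3)
Step 3: +2 fires, +3 burnt (F count now 2)
Step 4: +2 fires, +2 burnt (F count now 2)
Step 5: +2 fires, +2 burnt (F count now 2)
Step 6: +3 fires, +2 burnt (F count now 3)
Step 7: +2 fires, +3 burnt (F count now 2)
Step 8: +3 fires, +2 burnt (F count now 3)
Step 9: +1 fires, +3 burnt (F count now 1)
Step 10: +0 fires, +1 burnt (F count now 0)
Fire out after step 10
Initially T: 21, now '.': 29
Total burnt (originally-T cells now '.'): 20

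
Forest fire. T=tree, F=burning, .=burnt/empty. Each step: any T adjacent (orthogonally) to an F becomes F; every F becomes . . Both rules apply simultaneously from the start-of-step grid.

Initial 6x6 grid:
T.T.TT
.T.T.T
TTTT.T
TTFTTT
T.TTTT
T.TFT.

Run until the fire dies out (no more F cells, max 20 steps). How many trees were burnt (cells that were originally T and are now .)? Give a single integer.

Step 1: +7 fires, +2 burnt (F count now 7)
Step 2: +5 fires, +7 burnt (F count now 5)
Step 3: +6 fires, +5 burnt (F count now 6)
Step 4: +2 fires, +6 burnt (F count now 2)
Step 5: +1 fires, +2 burnt (F count now 1)
Step 6: +1 fires, +1 burnt (F count now 1)
Step 7: +1 fires, +1 burnt (F count now 1)
Step 8: +0 fires, +1 burnt (F count now 0)
Fire out after step 8
Initially T: 25, now '.': 34
Total burnt (originally-T cells now '.'): 23

Answer: 23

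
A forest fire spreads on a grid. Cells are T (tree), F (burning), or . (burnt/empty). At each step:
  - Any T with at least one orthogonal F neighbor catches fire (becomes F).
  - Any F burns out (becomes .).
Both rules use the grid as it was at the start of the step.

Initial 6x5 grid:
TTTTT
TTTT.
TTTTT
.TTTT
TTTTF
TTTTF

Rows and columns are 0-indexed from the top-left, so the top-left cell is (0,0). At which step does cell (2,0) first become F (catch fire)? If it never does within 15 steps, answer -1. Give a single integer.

Step 1: cell (2,0)='T' (+3 fires, +2 burnt)
Step 2: cell (2,0)='T' (+4 fires, +3 burnt)
Step 3: cell (2,0)='T' (+4 fires, +4 burnt)
Step 4: cell (2,0)='T' (+5 fires, +4 burnt)
Step 5: cell (2,0)='T' (+3 fires, +5 burnt)
Step 6: cell (2,0)='F' (+4 fires, +3 burnt)
  -> target ignites at step 6
Step 7: cell (2,0)='.' (+2 fires, +4 burnt)
Step 8: cell (2,0)='.' (+1 fires, +2 burnt)
Step 9: cell (2,0)='.' (+0 fires, +1 burnt)
  fire out at step 9

6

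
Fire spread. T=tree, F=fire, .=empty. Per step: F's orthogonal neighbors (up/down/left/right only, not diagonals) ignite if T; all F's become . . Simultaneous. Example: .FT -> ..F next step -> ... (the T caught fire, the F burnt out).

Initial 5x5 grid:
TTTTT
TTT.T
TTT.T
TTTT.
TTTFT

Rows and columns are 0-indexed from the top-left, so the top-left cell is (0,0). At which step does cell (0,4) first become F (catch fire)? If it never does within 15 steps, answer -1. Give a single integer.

Step 1: cell (0,4)='T' (+3 fires, +1 burnt)
Step 2: cell (0,4)='T' (+2 fires, +3 burnt)
Step 3: cell (0,4)='T' (+3 fires, +2 burnt)
Step 4: cell (0,4)='T' (+3 fires, +3 burnt)
Step 5: cell (0,4)='T' (+3 fires, +3 burnt)
Step 6: cell (0,4)='T' (+3 fires, +3 burnt)
Step 7: cell (0,4)='F' (+2 fires, +3 burnt)
  -> target ignites at step 7
Step 8: cell (0,4)='.' (+1 fires, +2 burnt)
Step 9: cell (0,4)='.' (+1 fires, +1 burnt)
Step 10: cell (0,4)='.' (+0 fires, +1 burnt)
  fire out at step 10

7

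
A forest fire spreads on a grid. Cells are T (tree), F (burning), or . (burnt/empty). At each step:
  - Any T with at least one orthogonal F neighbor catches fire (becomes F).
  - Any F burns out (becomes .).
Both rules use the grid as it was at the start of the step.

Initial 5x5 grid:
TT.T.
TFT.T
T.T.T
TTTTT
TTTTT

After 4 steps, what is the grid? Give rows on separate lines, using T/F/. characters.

Step 1: 3 trees catch fire, 1 burn out
  TF.T.
  F.F.T
  T.T.T
  TTTTT
  TTTTT
Step 2: 3 trees catch fire, 3 burn out
  F..T.
  ....T
  F.F.T
  TTTTT
  TTTTT
Step 3: 2 trees catch fire, 3 burn out
  ...T.
  ....T
  ....T
  FTFTT
  TTTTT
Step 4: 4 trees catch fire, 2 burn out
  ...T.
  ....T
  ....T
  .F.FT
  FTFTT

...T.
....T
....T
.F.FT
FTFTT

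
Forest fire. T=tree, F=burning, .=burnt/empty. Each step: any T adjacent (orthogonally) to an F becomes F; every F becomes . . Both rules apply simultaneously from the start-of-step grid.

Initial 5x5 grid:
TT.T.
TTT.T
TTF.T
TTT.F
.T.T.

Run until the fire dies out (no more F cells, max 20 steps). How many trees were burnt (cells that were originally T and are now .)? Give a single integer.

Step 1: +4 fires, +2 burnt (F count now 4)
Step 2: +4 fires, +4 burnt (F count now 4)
Step 3: +4 fires, +4 burnt (F count now 4)
Step 4: +1 fires, +4 burnt (F count now 1)
Step 5: +0 fires, +1 burnt (F count now 0)
Fire out after step 5
Initially T: 15, now '.': 23
Total burnt (originally-T cells now '.'): 13

Answer: 13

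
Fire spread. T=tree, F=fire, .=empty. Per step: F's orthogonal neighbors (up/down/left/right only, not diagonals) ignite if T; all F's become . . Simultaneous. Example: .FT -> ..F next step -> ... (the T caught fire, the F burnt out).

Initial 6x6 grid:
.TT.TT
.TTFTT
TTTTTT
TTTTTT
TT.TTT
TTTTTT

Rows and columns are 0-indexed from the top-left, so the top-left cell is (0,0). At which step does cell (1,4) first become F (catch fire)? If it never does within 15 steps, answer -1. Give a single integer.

Step 1: cell (1,4)='F' (+3 fires, +1 burnt)
  -> target ignites at step 1
Step 2: cell (1,4)='.' (+7 fires, +3 burnt)
Step 3: cell (1,4)='.' (+7 fires, +7 burnt)
Step 4: cell (1,4)='.' (+5 fires, +7 burnt)
Step 5: cell (1,4)='.' (+5 fires, +5 burnt)
Step 6: cell (1,4)='.' (+3 fires, +5 burnt)
Step 7: cell (1,4)='.' (+1 fires, +3 burnt)
Step 8: cell (1,4)='.' (+0 fires, +1 burnt)
  fire out at step 8

1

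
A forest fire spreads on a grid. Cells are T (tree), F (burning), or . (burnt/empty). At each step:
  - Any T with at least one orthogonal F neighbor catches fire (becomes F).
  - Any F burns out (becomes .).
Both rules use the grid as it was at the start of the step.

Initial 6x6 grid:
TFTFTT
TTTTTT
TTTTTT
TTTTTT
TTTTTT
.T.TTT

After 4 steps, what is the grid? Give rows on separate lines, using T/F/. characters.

Step 1: 5 trees catch fire, 2 burn out
  F.F.FT
  TFTFTT
  TTTTTT
  TTTTTT
  TTTTTT
  .T.TTT
Step 2: 6 trees catch fire, 5 burn out
  .....F
  F.F.FT
  TFTFTT
  TTTTTT
  TTTTTT
  .T.TTT
Step 3: 6 trees catch fire, 6 burn out
  ......
  .....F
  F.F.FT
  TFTFTT
  TTTTTT
  .T.TTT
Step 4: 6 trees catch fire, 6 burn out
  ......
  ......
  .....F
  F.F.FT
  TFTFTT
  .T.TTT

......
......
.....F
F.F.FT
TFTFTT
.T.TTT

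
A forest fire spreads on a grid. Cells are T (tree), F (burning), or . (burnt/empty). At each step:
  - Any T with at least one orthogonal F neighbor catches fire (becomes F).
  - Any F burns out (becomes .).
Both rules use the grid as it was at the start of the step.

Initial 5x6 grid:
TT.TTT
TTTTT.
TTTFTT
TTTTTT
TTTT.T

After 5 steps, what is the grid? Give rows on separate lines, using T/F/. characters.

Step 1: 4 trees catch fire, 1 burn out
  TT.TTT
  TTTFT.
  TTF.FT
  TTTFTT
  TTTT.T
Step 2: 8 trees catch fire, 4 burn out
  TT.FTT
  TTF.F.
  TF...F
  TTF.FT
  TTTF.T
Step 3: 6 trees catch fire, 8 burn out
  TT..FT
  TF....
  F.....
  TF...F
  TTF..T
Step 4: 6 trees catch fire, 6 burn out
  TF...F
  F.....
  ......
  F.....
  TF...F
Step 5: 2 trees catch fire, 6 burn out
  F.....
  ......
  ......
  ......
  F.....

F.....
......
......
......
F.....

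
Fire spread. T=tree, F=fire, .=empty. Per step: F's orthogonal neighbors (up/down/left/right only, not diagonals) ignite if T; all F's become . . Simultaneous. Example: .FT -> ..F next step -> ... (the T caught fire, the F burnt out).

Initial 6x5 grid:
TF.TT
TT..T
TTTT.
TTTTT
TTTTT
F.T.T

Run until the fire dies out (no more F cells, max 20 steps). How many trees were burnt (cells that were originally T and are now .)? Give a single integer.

Step 1: +3 fires, +2 burnt (F count now 3)
Step 2: +4 fires, +3 burnt (F count now 4)
Step 3: +4 fires, +4 burnt (F count now 4)
Step 4: +4 fires, +4 burnt (F count now 4)
Step 5: +2 fires, +4 burnt (F count now 2)
Step 6: +2 fires, +2 burnt (F count now 2)
Step 7: +0 fires, +2 burnt (F count now 0)
Fire out after step 7
Initially T: 22, now '.': 27
Total burnt (originally-T cells now '.'): 19

Answer: 19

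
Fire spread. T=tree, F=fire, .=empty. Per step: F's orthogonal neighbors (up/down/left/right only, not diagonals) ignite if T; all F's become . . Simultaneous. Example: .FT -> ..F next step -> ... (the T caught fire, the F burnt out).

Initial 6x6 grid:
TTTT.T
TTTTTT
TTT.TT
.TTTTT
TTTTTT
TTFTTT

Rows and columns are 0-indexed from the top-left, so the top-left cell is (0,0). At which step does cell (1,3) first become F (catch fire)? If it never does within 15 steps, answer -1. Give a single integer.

Step 1: cell (1,3)='T' (+3 fires, +1 burnt)
Step 2: cell (1,3)='T' (+5 fires, +3 burnt)
Step 3: cell (1,3)='T' (+6 fires, +5 burnt)
Step 4: cell (1,3)='T' (+4 fires, +6 burnt)
Step 5: cell (1,3)='F' (+6 fires, +4 burnt)
  -> target ignites at step 5
Step 6: cell (1,3)='.' (+5 fires, +6 burnt)
Step 7: cell (1,3)='.' (+2 fires, +5 burnt)
Step 8: cell (1,3)='.' (+1 fires, +2 burnt)
Step 9: cell (1,3)='.' (+0 fires, +1 burnt)
  fire out at step 9

5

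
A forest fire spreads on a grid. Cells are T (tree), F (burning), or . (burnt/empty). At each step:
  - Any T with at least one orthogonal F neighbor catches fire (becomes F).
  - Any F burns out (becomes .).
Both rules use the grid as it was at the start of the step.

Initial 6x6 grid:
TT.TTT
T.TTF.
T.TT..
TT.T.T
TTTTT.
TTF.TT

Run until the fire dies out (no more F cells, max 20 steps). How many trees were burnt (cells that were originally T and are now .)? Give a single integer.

Answer: 23

Derivation:
Step 1: +4 fires, +2 burnt (F count now 4)
Step 2: +7 fires, +4 burnt (F count now 7)
Step 3: +5 fires, +7 burnt (F count now 5)
Step 4: +2 fires, +5 burnt (F count now 2)
Step 5: +2 fires, +2 burnt (F count now 2)
Step 6: +1 fires, +2 burnt (F count now 1)
Step 7: +1 fires, +1 burnt (F count now 1)
Step 8: +1 fires, +1 burnt (F count now 1)
Step 9: +0 fires, +1 burnt (F count now 0)
Fire out after step 9
Initially T: 24, now '.': 35
Total burnt (originally-T cells now '.'): 23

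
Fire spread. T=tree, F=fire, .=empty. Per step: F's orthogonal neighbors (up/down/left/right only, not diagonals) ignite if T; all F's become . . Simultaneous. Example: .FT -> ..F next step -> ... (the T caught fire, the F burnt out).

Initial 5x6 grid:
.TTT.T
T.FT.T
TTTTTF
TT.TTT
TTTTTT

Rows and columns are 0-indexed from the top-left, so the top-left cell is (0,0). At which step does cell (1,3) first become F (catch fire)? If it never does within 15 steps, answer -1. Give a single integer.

Step 1: cell (1,3)='F' (+6 fires, +2 burnt)
  -> target ignites at step 1
Step 2: cell (1,3)='.' (+7 fires, +6 burnt)
Step 3: cell (1,3)='.' (+4 fires, +7 burnt)
Step 4: cell (1,3)='.' (+4 fires, +4 burnt)
Step 5: cell (1,3)='.' (+2 fires, +4 burnt)
Step 6: cell (1,3)='.' (+0 fires, +2 burnt)
  fire out at step 6

1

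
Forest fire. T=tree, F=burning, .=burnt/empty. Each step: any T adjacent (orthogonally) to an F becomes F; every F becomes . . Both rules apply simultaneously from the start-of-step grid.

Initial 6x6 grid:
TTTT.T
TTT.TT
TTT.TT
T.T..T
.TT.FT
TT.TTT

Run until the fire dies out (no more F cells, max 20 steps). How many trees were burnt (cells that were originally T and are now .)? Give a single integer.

Step 1: +2 fires, +1 burnt (F count now 2)
Step 2: +3 fires, +2 burnt (F count now 3)
Step 3: +1 fires, +3 burnt (F count now 1)
Step 4: +2 fires, +1 burnt (F count now 2)
Step 5: +2 fires, +2 burnt (F count now 2)
Step 6: +0 fires, +2 burnt (F count now 0)
Fire out after step 6
Initially T: 26, now '.': 20
Total burnt (originally-T cells now '.'): 10

Answer: 10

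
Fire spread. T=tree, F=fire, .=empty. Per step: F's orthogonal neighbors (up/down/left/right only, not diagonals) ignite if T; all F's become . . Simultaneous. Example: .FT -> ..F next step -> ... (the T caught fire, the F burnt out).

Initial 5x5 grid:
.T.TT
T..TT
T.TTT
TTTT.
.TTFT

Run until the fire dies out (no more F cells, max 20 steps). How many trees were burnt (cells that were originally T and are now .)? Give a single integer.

Answer: 16

Derivation:
Step 1: +3 fires, +1 burnt (F count now 3)
Step 2: +3 fires, +3 burnt (F count now 3)
Step 3: +4 fires, +3 burnt (F count now 4)
Step 4: +3 fires, +4 burnt (F count now 3)
Step 5: +2 fires, +3 burnt (F count now 2)
Step 6: +1 fires, +2 burnt (F count now 1)
Step 7: +0 fires, +1 burnt (F count now 0)
Fire out after step 7
Initially T: 17, now '.': 24
Total burnt (originally-T cells now '.'): 16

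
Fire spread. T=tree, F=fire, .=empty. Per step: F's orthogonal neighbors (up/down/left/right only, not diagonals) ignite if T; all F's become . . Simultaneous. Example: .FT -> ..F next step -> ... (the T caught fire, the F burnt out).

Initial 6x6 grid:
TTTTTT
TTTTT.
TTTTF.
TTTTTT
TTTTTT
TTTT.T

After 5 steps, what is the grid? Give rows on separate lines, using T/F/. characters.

Step 1: 3 trees catch fire, 1 burn out
  TTTTTT
  TTTTF.
  TTTF..
  TTTTFT
  TTTTTT
  TTTT.T
Step 2: 6 trees catch fire, 3 burn out
  TTTTFT
  TTTF..
  TTF...
  TTTF.F
  TTTTFT
  TTTT.T
Step 3: 7 trees catch fire, 6 burn out
  TTTF.F
  TTF...
  TF....
  TTF...
  TTTF.F
  TTTT.T
Step 4: 7 trees catch fire, 7 burn out
  TTF...
  TF....
  F.....
  TF....
  TTF...
  TTTF.F
Step 5: 5 trees catch fire, 7 burn out
  TF....
  F.....
  ......
  F.....
  TF....
  TTF...

TF....
F.....
......
F.....
TF....
TTF...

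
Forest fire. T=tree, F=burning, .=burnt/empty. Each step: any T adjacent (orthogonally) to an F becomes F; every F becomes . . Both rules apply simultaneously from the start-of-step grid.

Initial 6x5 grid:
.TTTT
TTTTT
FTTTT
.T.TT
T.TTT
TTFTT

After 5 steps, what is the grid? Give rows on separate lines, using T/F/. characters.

Step 1: 5 trees catch fire, 2 burn out
  .TTTT
  FTTTT
  .FTTT
  .T.TT
  T.FTT
  TF.FT
Step 2: 6 trees catch fire, 5 burn out
  .TTTT
  .FTTT
  ..FTT
  .F.TT
  T..FT
  F...F
Step 3: 6 trees catch fire, 6 burn out
  .FTTT
  ..FTT
  ...FT
  ...FT
  F...F
  .....
Step 4: 4 trees catch fire, 6 burn out
  ..FTT
  ...FT
  ....F
  ....F
  .....
  .....
Step 5: 2 trees catch fire, 4 burn out
  ...FT
  ....F
  .....
  .....
  .....
  .....

...FT
....F
.....
.....
.....
.....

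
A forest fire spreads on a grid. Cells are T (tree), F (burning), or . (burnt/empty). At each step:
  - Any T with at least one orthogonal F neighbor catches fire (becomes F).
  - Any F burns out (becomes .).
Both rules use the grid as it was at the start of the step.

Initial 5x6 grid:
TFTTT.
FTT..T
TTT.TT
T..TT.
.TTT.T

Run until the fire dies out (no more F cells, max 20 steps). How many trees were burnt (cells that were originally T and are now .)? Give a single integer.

Step 1: +4 fires, +2 burnt (F count now 4)
Step 2: +4 fires, +4 burnt (F count now 4)
Step 3: +2 fires, +4 burnt (F count now 2)
Step 4: +0 fires, +2 burnt (F count now 0)
Fire out after step 4
Initially T: 19, now '.': 21
Total burnt (originally-T cells now '.'): 10

Answer: 10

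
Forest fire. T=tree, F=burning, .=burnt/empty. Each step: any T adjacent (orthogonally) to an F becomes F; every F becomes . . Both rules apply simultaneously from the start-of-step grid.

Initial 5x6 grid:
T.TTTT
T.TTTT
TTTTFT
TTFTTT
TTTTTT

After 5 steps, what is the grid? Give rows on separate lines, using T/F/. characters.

Step 1: 8 trees catch fire, 2 burn out
  T.TTTT
  T.TTFT
  TTFF.F
  TF.FFT
  TTFTTT
Step 2: 10 trees catch fire, 8 burn out
  T.TTFT
  T.FF.F
  TF....
  F....F
  TF.FFT
Step 3: 6 trees catch fire, 10 burn out
  T.FF.F
  T.....
  F.....
  ......
  F....F
Step 4: 1 trees catch fire, 6 burn out
  T.....
  F.....
  ......
  ......
  ......
Step 5: 1 trees catch fire, 1 burn out
  F.....
  ......
  ......
  ......
  ......

F.....
......
......
......
......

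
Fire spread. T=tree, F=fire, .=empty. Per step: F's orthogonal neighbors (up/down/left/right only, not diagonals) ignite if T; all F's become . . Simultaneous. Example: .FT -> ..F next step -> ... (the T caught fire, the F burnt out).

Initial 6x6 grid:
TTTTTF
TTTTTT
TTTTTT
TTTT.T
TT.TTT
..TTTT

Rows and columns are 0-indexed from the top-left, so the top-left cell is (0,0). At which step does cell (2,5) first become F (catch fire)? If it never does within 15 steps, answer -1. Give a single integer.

Step 1: cell (2,5)='T' (+2 fires, +1 burnt)
Step 2: cell (2,5)='F' (+3 fires, +2 burnt)
  -> target ignites at step 2
Step 3: cell (2,5)='.' (+4 fires, +3 burnt)
Step 4: cell (2,5)='.' (+4 fires, +4 burnt)
Step 5: cell (2,5)='.' (+6 fires, +4 burnt)
Step 6: cell (2,5)='.' (+5 fires, +6 burnt)
Step 7: cell (2,5)='.' (+3 fires, +5 burnt)
Step 8: cell (2,5)='.' (+3 fires, +3 burnt)
Step 9: cell (2,5)='.' (+1 fires, +3 burnt)
Step 10: cell (2,5)='.' (+0 fires, +1 burnt)
  fire out at step 10

2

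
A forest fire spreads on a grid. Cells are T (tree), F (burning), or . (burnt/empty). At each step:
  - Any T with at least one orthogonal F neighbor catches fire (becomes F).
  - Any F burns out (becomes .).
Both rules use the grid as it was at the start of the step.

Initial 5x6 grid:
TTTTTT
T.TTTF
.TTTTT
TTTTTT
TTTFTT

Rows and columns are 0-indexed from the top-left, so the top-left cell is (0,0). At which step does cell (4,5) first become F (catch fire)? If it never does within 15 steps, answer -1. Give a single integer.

Step 1: cell (4,5)='T' (+6 fires, +2 burnt)
Step 2: cell (4,5)='F' (+9 fires, +6 burnt)
  -> target ignites at step 2
Step 3: cell (4,5)='.' (+5 fires, +9 burnt)
Step 4: cell (4,5)='.' (+3 fires, +5 burnt)
Step 5: cell (4,5)='.' (+1 fires, +3 burnt)
Step 6: cell (4,5)='.' (+1 fires, +1 burnt)
Step 7: cell (4,5)='.' (+1 fires, +1 burnt)
Step 8: cell (4,5)='.' (+0 fires, +1 burnt)
  fire out at step 8

2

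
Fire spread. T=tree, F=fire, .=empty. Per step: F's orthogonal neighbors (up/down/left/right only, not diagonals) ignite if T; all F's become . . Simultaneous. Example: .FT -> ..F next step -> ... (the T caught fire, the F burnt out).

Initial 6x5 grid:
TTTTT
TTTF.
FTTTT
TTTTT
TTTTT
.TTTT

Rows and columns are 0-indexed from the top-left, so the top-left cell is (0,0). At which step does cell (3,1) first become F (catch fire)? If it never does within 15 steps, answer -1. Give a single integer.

Step 1: cell (3,1)='T' (+6 fires, +2 burnt)
Step 2: cell (3,1)='F' (+9 fires, +6 burnt)
  -> target ignites at step 2
Step 3: cell (3,1)='.' (+5 fires, +9 burnt)
Step 4: cell (3,1)='.' (+4 fires, +5 burnt)
Step 5: cell (3,1)='.' (+2 fires, +4 burnt)
Step 6: cell (3,1)='.' (+0 fires, +2 burnt)
  fire out at step 6

2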